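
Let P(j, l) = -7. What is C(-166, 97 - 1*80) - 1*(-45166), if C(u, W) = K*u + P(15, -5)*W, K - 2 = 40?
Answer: 38075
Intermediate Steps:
K = 42 (K = 2 + 40 = 42)
C(u, W) = -7*W + 42*u (C(u, W) = 42*u - 7*W = -7*W + 42*u)
C(-166, 97 - 1*80) - 1*(-45166) = (-7*(97 - 1*80) + 42*(-166)) - 1*(-45166) = (-7*(97 - 80) - 6972) + 45166 = (-7*17 - 6972) + 45166 = (-119 - 6972) + 45166 = -7091 + 45166 = 38075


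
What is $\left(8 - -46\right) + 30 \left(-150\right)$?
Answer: $-4446$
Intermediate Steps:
$\left(8 - -46\right) + 30 \left(-150\right) = \left(8 + 46\right) - 4500 = 54 - 4500 = -4446$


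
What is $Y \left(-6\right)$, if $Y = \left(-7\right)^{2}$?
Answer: $-294$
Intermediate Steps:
$Y = 49$
$Y \left(-6\right) = 49 \left(-6\right) = -294$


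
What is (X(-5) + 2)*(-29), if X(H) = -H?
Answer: -203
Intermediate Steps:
(X(-5) + 2)*(-29) = (-1*(-5) + 2)*(-29) = (5 + 2)*(-29) = 7*(-29) = -203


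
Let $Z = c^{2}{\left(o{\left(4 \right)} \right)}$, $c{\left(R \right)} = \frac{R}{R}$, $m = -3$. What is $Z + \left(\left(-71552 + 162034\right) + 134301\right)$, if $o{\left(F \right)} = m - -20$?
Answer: $224784$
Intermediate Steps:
$o{\left(F \right)} = 17$ ($o{\left(F \right)} = -3 - -20 = -3 + 20 = 17$)
$c{\left(R \right)} = 1$
$Z = 1$ ($Z = 1^{2} = 1$)
$Z + \left(\left(-71552 + 162034\right) + 134301\right) = 1 + \left(\left(-71552 + 162034\right) + 134301\right) = 1 + \left(90482 + 134301\right) = 1 + 224783 = 224784$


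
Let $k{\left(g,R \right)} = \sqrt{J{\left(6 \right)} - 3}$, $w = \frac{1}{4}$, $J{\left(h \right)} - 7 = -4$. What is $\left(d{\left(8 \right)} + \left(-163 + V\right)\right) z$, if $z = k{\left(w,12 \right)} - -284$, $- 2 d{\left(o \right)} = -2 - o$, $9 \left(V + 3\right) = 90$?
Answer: $-42884$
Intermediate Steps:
$V = 7$ ($V = -3 + \frac{1}{9} \cdot 90 = -3 + 10 = 7$)
$J{\left(h \right)} = 3$ ($J{\left(h \right)} = 7 - 4 = 3$)
$w = \frac{1}{4} \approx 0.25$
$k{\left(g,R \right)} = 0$ ($k{\left(g,R \right)} = \sqrt{3 - 3} = \sqrt{0} = 0$)
$d{\left(o \right)} = 1 + \frac{o}{2}$ ($d{\left(o \right)} = - \frac{-2 - o}{2} = 1 + \frac{o}{2}$)
$z = 284$ ($z = 0 - -284 = 0 + 284 = 284$)
$\left(d{\left(8 \right)} + \left(-163 + V\right)\right) z = \left(\left(1 + \frac{1}{2} \cdot 8\right) + \left(-163 + 7\right)\right) 284 = \left(\left(1 + 4\right) - 156\right) 284 = \left(5 - 156\right) 284 = \left(-151\right) 284 = -42884$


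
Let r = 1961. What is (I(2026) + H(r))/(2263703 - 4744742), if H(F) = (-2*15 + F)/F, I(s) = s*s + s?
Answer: -2684414851/1621772493 ≈ -1.6552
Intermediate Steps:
I(s) = s + s² (I(s) = s² + s = s + s²)
H(F) = (-30 + F)/F
(I(2026) + H(r))/(2263703 - 4744742) = (2026*(1 + 2026) + (-30 + 1961)/1961)/(2263703 - 4744742) = (2026*2027 + (1/1961)*1931)/(-2481039) = (4106702 + 1931/1961)*(-1/2481039) = (8053244553/1961)*(-1/2481039) = -2684414851/1621772493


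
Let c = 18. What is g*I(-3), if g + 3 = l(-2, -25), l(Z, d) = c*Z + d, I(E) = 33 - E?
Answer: -2304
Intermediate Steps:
l(Z, d) = d + 18*Z (l(Z, d) = 18*Z + d = d + 18*Z)
g = -64 (g = -3 + (-25 + 18*(-2)) = -3 + (-25 - 36) = -3 - 61 = -64)
g*I(-3) = -64*(33 - 1*(-3)) = -64*(33 + 3) = -64*36 = -2304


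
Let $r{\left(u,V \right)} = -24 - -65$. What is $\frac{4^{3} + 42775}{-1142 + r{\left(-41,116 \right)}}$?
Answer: $- \frac{42839}{1101} \approx -38.909$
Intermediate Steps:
$r{\left(u,V \right)} = 41$ ($r{\left(u,V \right)} = -24 + 65 = 41$)
$\frac{4^{3} + 42775}{-1142 + r{\left(-41,116 \right)}} = \frac{4^{3} + 42775}{-1142 + 41} = \frac{64 + 42775}{-1101} = 42839 \left(- \frac{1}{1101}\right) = - \frac{42839}{1101}$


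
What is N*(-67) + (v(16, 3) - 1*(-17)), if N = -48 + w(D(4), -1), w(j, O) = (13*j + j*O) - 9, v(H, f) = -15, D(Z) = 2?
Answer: 2213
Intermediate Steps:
w(j, O) = -9 + 13*j + O*j (w(j, O) = (13*j + O*j) - 9 = -9 + 13*j + O*j)
N = -33 (N = -48 + (-9 + 13*2 - 1*2) = -48 + (-9 + 26 - 2) = -48 + 15 = -33)
N*(-67) + (v(16, 3) - 1*(-17)) = -33*(-67) + (-15 - 1*(-17)) = 2211 + (-15 + 17) = 2211 + 2 = 2213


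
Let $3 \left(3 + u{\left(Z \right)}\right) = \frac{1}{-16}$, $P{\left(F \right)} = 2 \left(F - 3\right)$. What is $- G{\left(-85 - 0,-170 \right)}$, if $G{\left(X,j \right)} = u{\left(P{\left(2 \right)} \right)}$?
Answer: $\frac{145}{48} \approx 3.0208$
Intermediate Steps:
$P{\left(F \right)} = -6 + 2 F$ ($P{\left(F \right)} = 2 \left(-3 + F\right) = -6 + 2 F$)
$u{\left(Z \right)} = - \frac{145}{48}$ ($u{\left(Z \right)} = -3 + \frac{1}{3 \left(-16\right)} = -3 + \frac{1}{3} \left(- \frac{1}{16}\right) = -3 - \frac{1}{48} = - \frac{145}{48}$)
$G{\left(X,j \right)} = - \frac{145}{48}$
$- G{\left(-85 - 0,-170 \right)} = \left(-1\right) \left(- \frac{145}{48}\right) = \frac{145}{48}$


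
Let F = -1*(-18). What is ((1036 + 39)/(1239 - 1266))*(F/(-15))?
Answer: 430/9 ≈ 47.778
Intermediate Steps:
F = 18
((1036 + 39)/(1239 - 1266))*(F/(-15)) = ((1036 + 39)/(1239 - 1266))*(18/(-15)) = (1075/(-27))*(18*(-1/15)) = (1075*(-1/27))*(-6/5) = -1075/27*(-6/5) = 430/9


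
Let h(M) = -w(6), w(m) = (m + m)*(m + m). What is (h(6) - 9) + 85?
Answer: -68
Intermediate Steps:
w(m) = 4*m² (w(m) = (2*m)*(2*m) = 4*m²)
h(M) = -144 (h(M) = -4*6² = -4*36 = -1*144 = -144)
(h(6) - 9) + 85 = (-144 - 9) + 85 = -153 + 85 = -68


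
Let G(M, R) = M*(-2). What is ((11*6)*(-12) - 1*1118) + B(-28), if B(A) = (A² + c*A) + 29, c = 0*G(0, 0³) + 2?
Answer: -1153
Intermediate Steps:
G(M, R) = -2*M
c = 2 (c = 0*(-2*0) + 2 = 0*0 + 2 = 0 + 2 = 2)
B(A) = 29 + A² + 2*A (B(A) = (A² + 2*A) + 29 = 29 + A² + 2*A)
((11*6)*(-12) - 1*1118) + B(-28) = ((11*6)*(-12) - 1*1118) + (29 + (-28)² + 2*(-28)) = (66*(-12) - 1118) + (29 + 784 - 56) = (-792 - 1118) + 757 = -1910 + 757 = -1153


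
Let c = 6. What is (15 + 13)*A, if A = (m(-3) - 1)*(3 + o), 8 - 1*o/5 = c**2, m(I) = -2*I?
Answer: -19180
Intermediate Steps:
o = -140 (o = 40 - 5*6**2 = 40 - 5*36 = 40 - 180 = -140)
A = -685 (A = (-2*(-3) - 1)*(3 - 140) = (6 - 1)*(-137) = 5*(-137) = -685)
(15 + 13)*A = (15 + 13)*(-685) = 28*(-685) = -19180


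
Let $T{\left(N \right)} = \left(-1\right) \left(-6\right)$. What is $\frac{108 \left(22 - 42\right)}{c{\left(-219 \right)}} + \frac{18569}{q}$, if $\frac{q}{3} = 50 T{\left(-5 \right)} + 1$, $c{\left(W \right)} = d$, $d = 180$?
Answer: $\frac{7733}{903} \approx 8.5637$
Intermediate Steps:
$T{\left(N \right)} = 6$
$c{\left(W \right)} = 180$
$q = 903$ ($q = 3 \left(50 \cdot 6 + 1\right) = 3 \left(300 + 1\right) = 3 \cdot 301 = 903$)
$\frac{108 \left(22 - 42\right)}{c{\left(-219 \right)}} + \frac{18569}{q} = \frac{108 \left(22 - 42\right)}{180} + \frac{18569}{903} = 108 \left(-20\right) \frac{1}{180} + 18569 \cdot \frac{1}{903} = \left(-2160\right) \frac{1}{180} + \frac{18569}{903} = -12 + \frac{18569}{903} = \frac{7733}{903}$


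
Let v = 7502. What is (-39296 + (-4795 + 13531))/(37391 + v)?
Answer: -30560/44893 ≈ -0.68073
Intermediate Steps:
(-39296 + (-4795 + 13531))/(37391 + v) = (-39296 + (-4795 + 13531))/(37391 + 7502) = (-39296 + 8736)/44893 = -30560*1/44893 = -30560/44893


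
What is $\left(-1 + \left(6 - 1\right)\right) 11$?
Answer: $44$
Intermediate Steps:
$\left(-1 + \left(6 - 1\right)\right) 11 = \left(-1 + 5\right) 11 = 4 \cdot 11 = 44$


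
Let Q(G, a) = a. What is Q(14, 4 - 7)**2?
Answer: 9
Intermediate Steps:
Q(14, 4 - 7)**2 = (4 - 7)**2 = (-3)**2 = 9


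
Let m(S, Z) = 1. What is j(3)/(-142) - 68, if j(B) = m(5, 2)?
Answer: -9657/142 ≈ -68.007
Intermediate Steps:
j(B) = 1
j(3)/(-142) - 68 = 1/(-142) - 68 = 1*(-1/142) - 68 = -1/142 - 68 = -9657/142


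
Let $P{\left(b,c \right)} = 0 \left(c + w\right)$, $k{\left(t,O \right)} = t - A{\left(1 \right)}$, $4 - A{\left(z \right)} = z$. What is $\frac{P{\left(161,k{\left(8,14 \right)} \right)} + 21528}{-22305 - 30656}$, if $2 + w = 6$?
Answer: $- \frac{21528}{52961} \approx -0.40649$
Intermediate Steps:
$w = 4$ ($w = -2 + 6 = 4$)
$A{\left(z \right)} = 4 - z$
$k{\left(t,O \right)} = -3 + t$ ($k{\left(t,O \right)} = t - \left(4 - 1\right) = t - 3 = -3 + t$)
$P{\left(b,c \right)} = 0$ ($P{\left(b,c \right)} = 0 \left(c + 4\right) = 0 \left(4 + c\right) = 0$)
$\frac{P{\left(161,k{\left(8,14 \right)} \right)} + 21528}{-22305 - 30656} = \frac{0 + 21528}{-22305 - 30656} = \frac{21528}{-52961} = 21528 \left(- \frac{1}{52961}\right) = - \frac{21528}{52961}$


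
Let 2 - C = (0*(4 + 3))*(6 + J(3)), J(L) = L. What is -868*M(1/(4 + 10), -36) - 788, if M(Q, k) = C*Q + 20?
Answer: -18272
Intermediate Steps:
C = 2 (C = 2 - 0*(4 + 3)*(6 + 3) = 2 - 0*7*9 = 2 - 0*9 = 2 - 1*0 = 2 + 0 = 2)
M(Q, k) = 20 + 2*Q (M(Q, k) = 2*Q + 20 = 20 + 2*Q)
-868*M(1/(4 + 10), -36) - 788 = -868*(20 + 2/(4 + 10)) - 788 = -868*(20 + 2/14) - 788 = -868*(20 + 2*(1/14)) - 788 = -868*(20 + ⅐) - 788 = -868*141/7 - 788 = -17484 - 788 = -18272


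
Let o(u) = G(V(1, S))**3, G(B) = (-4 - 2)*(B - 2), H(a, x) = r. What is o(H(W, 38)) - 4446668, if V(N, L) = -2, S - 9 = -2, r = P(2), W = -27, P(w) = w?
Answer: -4432844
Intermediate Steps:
r = 2
S = 7 (S = 9 - 2 = 7)
H(a, x) = 2
G(B) = 12 - 6*B (G(B) = -6*(-2 + B) = 12 - 6*B)
o(u) = 13824 (o(u) = (12 - 6*(-2))**3 = (12 + 12)**3 = 24**3 = 13824)
o(H(W, 38)) - 4446668 = 13824 - 4446668 = -4432844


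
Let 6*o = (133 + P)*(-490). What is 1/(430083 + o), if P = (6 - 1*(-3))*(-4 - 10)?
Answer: 3/1288534 ≈ 2.3282e-6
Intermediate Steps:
P = -126 (P = (6 + 3)*(-14) = 9*(-14) = -126)
o = -1715/3 (o = ((133 - 126)*(-490))/6 = (7*(-490))/6 = (⅙)*(-3430) = -1715/3 ≈ -571.67)
1/(430083 + o) = 1/(430083 - 1715/3) = 1/(1288534/3) = 3/1288534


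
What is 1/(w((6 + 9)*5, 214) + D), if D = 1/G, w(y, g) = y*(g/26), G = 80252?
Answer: 1043276/644022313 ≈ 0.0016199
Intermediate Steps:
w(y, g) = g*y/26 (w(y, g) = y*(g*(1/26)) = y*(g/26) = g*y/26)
D = 1/80252 ≈ 1.2461e-5
1/(w((6 + 9)*5, 214) + D) = 1/((1/26)*214*((6 + 9)*5) + 1/80252) = 1/((1/26)*214*(15*5) + 1/80252) = 1/((1/26)*214*75 + 1/80252) = 1/(8025/13 + 1/80252) = 1/(644022313/1043276) = 1043276/644022313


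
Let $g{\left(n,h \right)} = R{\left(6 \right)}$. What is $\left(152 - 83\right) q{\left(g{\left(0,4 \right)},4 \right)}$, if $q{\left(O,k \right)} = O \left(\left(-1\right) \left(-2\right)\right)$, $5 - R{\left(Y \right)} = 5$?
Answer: $0$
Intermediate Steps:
$R{\left(Y \right)} = 0$ ($R{\left(Y \right)} = 5 - 5 = 0$)
$g{\left(n,h \right)} = 0$
$q{\left(O,k \right)} = 2 O$ ($q{\left(O,k \right)} = O 2 = 2 O$)
$\left(152 - 83\right) q{\left(g{\left(0,4 \right)},4 \right)} = \left(152 - 83\right) 2 \cdot 0 = 69 \cdot 0 = 0$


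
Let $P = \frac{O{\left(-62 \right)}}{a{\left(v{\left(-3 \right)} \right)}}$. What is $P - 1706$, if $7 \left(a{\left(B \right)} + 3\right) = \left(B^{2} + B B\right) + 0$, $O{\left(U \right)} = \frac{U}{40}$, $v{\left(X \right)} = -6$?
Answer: $- \frac{1740337}{1020} \approx -1706.2$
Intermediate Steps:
$O{\left(U \right)} = \frac{U}{40}$ ($O{\left(U \right)} = U \frac{1}{40} = \frac{U}{40}$)
$a{\left(B \right)} = -3 + \frac{2 B^{2}}{7}$ ($a{\left(B \right)} = -3 + \frac{\left(B^{2} + B B\right) + 0}{7} = -3 + \frac{\left(B^{2} + B^{2}\right) + 0}{7} = -3 + \frac{2 B^{2} + 0}{7} = -3 + \frac{2 B^{2}}{7}$)
$P = - \frac{217}{1020}$ ($P = \frac{\frac{1}{40} \left(-62\right)}{-3 + \frac{2 \left(-6\right)^{2}}{7}} = - \frac{31}{20 \left(-3 + \frac{2}{7} \cdot 36\right)} = - \frac{31}{20 \left(-3 + \frac{72}{7}\right)} = - \frac{31}{20 \cdot \frac{51}{7}} = \left(- \frac{31}{20}\right) \frac{7}{51} = - \frac{217}{1020} \approx -0.21275$)
$P - 1706 = - \frac{217}{1020} - 1706 = - \frac{1740337}{1020}$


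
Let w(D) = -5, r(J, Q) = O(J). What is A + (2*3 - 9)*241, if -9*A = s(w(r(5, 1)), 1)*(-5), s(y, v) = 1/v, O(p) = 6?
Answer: -6502/9 ≈ -722.44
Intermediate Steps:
r(J, Q) = 6
A = 5/9 (A = -(-5)/(9*1) = -(-5)/9 = -⅑*(-5) = 5/9 ≈ 0.55556)
A + (2*3 - 9)*241 = 5/9 + (2*3 - 9)*241 = 5/9 + (6 - 9)*241 = 5/9 - 3*241 = 5/9 - 723 = -6502/9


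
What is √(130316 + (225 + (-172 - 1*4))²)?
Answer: √132717 ≈ 364.30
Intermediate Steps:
√(130316 + (225 + (-172 - 1*4))²) = √(130316 + (225 + (-172 - 4))²) = √(130316 + (225 - 176)²) = √(130316 + 49²) = √(130316 + 2401) = √132717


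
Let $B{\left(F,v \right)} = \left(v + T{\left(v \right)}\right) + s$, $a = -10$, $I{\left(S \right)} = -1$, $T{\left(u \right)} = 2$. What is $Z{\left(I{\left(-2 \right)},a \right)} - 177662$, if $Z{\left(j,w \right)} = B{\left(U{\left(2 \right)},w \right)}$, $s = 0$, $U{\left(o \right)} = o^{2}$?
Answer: $-177670$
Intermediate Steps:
$B{\left(F,v \right)} = 2 + v$ ($B{\left(F,v \right)} = \left(v + 2\right) + 0 = \left(2 + v\right) + 0 = 2 + v$)
$Z{\left(j,w \right)} = 2 + w$
$Z{\left(I{\left(-2 \right)},a \right)} - 177662 = \left(2 - 10\right) - 177662 = -8 - 177662 = -177670$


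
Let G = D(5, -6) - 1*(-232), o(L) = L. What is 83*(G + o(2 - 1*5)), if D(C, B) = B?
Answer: 18509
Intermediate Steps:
G = 226 (G = -6 - 1*(-232) = -6 + 232 = 226)
83*(G + o(2 - 1*5)) = 83*(226 + (2 - 1*5)) = 83*(226 + (2 - 5)) = 83*(226 - 3) = 83*223 = 18509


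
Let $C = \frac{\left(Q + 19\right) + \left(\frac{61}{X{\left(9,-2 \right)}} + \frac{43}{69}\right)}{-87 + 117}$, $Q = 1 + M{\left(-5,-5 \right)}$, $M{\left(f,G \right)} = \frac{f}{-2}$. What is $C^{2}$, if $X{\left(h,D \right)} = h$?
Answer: $\frac{153239641}{154256400} \approx 0.99341$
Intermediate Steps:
$M{\left(f,G \right)} = - \frac{f}{2}$ ($M{\left(f,G \right)} = f \left(- \frac{1}{2}\right) = - \frac{f}{2}$)
$Q = \frac{7}{2}$ ($Q = 1 - - \frac{5}{2} = 1 + \frac{5}{2} = \frac{7}{2} \approx 3.5$)
$C = \frac{12379}{12420}$ ($C = \frac{\left(\frac{7}{2} + 19\right) + \left(\frac{61}{9} + \frac{43}{69}\right)}{-87 + 117} = \frac{\frac{45}{2} + \left(61 \cdot \frac{1}{9} + 43 \cdot \frac{1}{69}\right)}{30} = \left(\frac{45}{2} + \left(\frac{61}{9} + \frac{43}{69}\right)\right) \frac{1}{30} = \left(\frac{45}{2} + \frac{1532}{207}\right) \frac{1}{30} = \frac{12379}{414} \cdot \frac{1}{30} = \frac{12379}{12420} \approx 0.9967$)
$C^{2} = \left(\frac{12379}{12420}\right)^{2} = \frac{153239641}{154256400}$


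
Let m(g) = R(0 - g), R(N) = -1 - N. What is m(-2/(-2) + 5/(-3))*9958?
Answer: -49790/3 ≈ -16597.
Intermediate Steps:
m(g) = -1 + g (m(g) = -1 - (0 - g) = -1 - (-1)*g = -1 + g)
m(-2/(-2) + 5/(-3))*9958 = (-1 + (-2/(-2) + 5/(-3)))*9958 = (-1 + (-2*(-½) + 5*(-⅓)))*9958 = (-1 + (1 - 5/3))*9958 = (-1 - ⅔)*9958 = -5/3*9958 = -49790/3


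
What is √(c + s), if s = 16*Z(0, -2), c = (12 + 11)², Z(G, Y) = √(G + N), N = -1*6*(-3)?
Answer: √(529 + 48*√2) ≈ 24.431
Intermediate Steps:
N = 18 (N = -6*(-3) = 18)
Z(G, Y) = √(18 + G) (Z(G, Y) = √(G + 18) = √(18 + G))
c = 529 (c = 23² = 529)
s = 48*√2 (s = 16*√(18 + 0) = 16*√18 = 16*(3*√2) = 48*√2 ≈ 67.882)
√(c + s) = √(529 + 48*√2)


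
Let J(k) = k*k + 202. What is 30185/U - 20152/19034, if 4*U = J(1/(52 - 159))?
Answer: 13132543703296/22009956383 ≈ 596.66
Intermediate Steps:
J(k) = 202 + k**2 (J(k) = k**2 + 202 = 202 + k**2)
U = 2312699/45796 (U = (202 + (1/(52 - 159))**2)/4 = (202 + (1/(-107))**2)/4 = (202 + (-1/107)**2)/4 = (202 + 1/11449)/4 = (1/4)*(2312699/11449) = 2312699/45796 ≈ 50.500)
30185/U - 20152/19034 = 30185/(2312699/45796) - 20152/19034 = 30185*(45796/2312699) - 20152*1/19034 = 1382352260/2312699 - 10076/9517 = 13132543703296/22009956383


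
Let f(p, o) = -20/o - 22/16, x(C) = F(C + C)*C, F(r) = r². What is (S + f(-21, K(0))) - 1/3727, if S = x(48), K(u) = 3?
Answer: 39568213529/89448 ≈ 4.4236e+5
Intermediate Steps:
x(C) = 4*C³ (x(C) = (C + C)²*C = (2*C)²*C = (4*C²)*C = 4*C³)
S = 442368 (S = 4*48³ = 4*110592 = 442368)
f(p, o) = -11/8 - 20/o (f(p, o) = -20/o - 22*1/16 = -20/o - 11/8 = -11/8 - 20/o)
(S + f(-21, K(0))) - 1/3727 = (442368 + (-11/8 - 20/3)) - 1/3727 = (442368 - 193/24) - 1/3727 = 10616639/24 - 1/3727 = 39568213529/89448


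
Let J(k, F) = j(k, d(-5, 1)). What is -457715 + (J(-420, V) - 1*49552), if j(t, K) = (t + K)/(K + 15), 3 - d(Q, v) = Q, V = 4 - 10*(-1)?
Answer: -11667553/23 ≈ -5.0729e+5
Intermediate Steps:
V = 14 (V = 4 + 10 = 14)
d(Q, v) = 3 - Q
j(t, K) = (K + t)/(15 + K)
J(k, F) = 8/23 + k/23 (J(k, F) = ((3 - 1*(-5)) + k)/(15 + (3 - 1*(-5))) = ((3 + 5) + k)/(15 + (3 + 5)) = (8 + k)/(15 + 8) = (8 + k)/23 = 8/23 + k/23)
-457715 + (J(-420, V) - 1*49552) = -457715 + ((8/23 + (1/23)*(-420)) - 1*49552) = -457715 + ((8/23 - 420/23) - 49552) = -457715 + (-412/23 - 49552) = -457715 - 1140108/23 = -11667553/23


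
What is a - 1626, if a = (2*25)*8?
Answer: -1226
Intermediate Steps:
a = 400 (a = 50*8 = 400)
a - 1626 = 400 - 1626 = -1226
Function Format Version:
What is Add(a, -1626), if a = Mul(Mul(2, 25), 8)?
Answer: -1226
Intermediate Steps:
a = 400 (a = Mul(50, 8) = 400)
Add(a, -1626) = Add(400, -1626) = -1226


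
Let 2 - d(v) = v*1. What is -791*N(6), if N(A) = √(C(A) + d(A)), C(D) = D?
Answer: -791*√2 ≈ -1118.6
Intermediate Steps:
d(v) = 2 - v
N(A) = √2 (N(A) = √(A + (2 - A)) = √2)
-791*N(6) = -791*√2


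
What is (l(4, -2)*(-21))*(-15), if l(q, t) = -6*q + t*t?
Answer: -6300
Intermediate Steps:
l(q, t) = t**2 - 6*q (l(q, t) = -6*q + t**2 = t**2 - 6*q)
(l(4, -2)*(-21))*(-15) = (((-2)**2 - 6*4)*(-21))*(-15) = ((4 - 24)*(-21))*(-15) = -20*(-21)*(-15) = 420*(-15) = -6300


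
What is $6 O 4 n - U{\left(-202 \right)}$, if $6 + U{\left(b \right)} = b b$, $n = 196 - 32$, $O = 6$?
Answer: $-17182$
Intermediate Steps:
$n = 164$ ($n = 196 - 32 = 164$)
$U{\left(b \right)} = -6 + b^{2}$ ($U{\left(b \right)} = -6 + b b = -6 + b^{2}$)
$6 O 4 n - U{\left(-202 \right)} = 6 \cdot 6 \cdot 4 \cdot 164 - \left(-6 + \left(-202\right)^{2}\right) = 36 \cdot 4 \cdot 164 - \left(-6 + 40804\right) = 144 \cdot 164 - 40798 = 23616 - 40798 = -17182$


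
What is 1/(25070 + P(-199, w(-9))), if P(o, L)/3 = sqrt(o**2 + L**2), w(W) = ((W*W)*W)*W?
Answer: 12535/120364001 - 3*sqrt(43086322)/240728002 ≈ 2.2340e-5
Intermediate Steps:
w(W) = W**4 (w(W) = (W**2*W)*W = W**3*W = W**4)
P(o, L) = 3*sqrt(L**2 + o**2) (P(o, L) = 3*sqrt(o**2 + L**2) = 3*sqrt(L**2 + o**2))
1/(25070 + P(-199, w(-9))) = 1/(25070 + 3*sqrt(((-9)**4)**2 + (-199)**2)) = 1/(25070 + 3*sqrt(6561**2 + 39601)) = 1/(25070 + 3*sqrt(43046721 + 39601)) = 1/(25070 + 3*sqrt(43086322))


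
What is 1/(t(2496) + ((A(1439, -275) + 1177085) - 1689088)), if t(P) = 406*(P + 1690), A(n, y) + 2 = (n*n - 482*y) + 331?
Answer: 1/3391113 ≈ 2.9489e-7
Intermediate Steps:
A(n, y) = 329 + n² - 482*y (A(n, y) = -2 + ((n*n - 482*y) + 331) = -2 + ((n² - 482*y) + 331) = -2 + (331 + n² - 482*y) = 329 + n² - 482*y)
t(P) = 686140 + 406*P (t(P) = 406*(1690 + P) = 686140 + 406*P)
1/(t(2496) + ((A(1439, -275) + 1177085) - 1689088)) = 1/((686140 + 406*2496) + (((329 + 1439² - 482*(-275)) + 1177085) - 1689088)) = 1/((686140 + 1013376) + (((329 + 2070721 + 132550) + 1177085) - 1689088)) = 1/(1699516 + ((2203600 + 1177085) - 1689088)) = 1/(1699516 + (3380685 - 1689088)) = 1/(1699516 + 1691597) = 1/3391113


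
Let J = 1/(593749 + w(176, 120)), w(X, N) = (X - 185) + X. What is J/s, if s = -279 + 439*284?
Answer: 1/73881368652 ≈ 1.3535e-11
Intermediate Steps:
w(X, N) = -185 + 2*X (w(X, N) = (-185 + X) + X = -185 + 2*X)
s = 124397 (s = -279 + 124676 = 124397)
J = 1/593916 (J = 1/(593749 + (-185 + 2*176)) = 1/(593749 + (-185 + 352)) = 1/(593749 + 167) = 1/593916 ≈ 1.6837e-6)
J/s = (1/593916)/124397 = (1/593916)*(1/124397) = 1/73881368652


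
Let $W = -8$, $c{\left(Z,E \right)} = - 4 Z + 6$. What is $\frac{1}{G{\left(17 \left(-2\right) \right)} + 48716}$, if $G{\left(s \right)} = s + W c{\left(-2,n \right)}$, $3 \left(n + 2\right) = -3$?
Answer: $\frac{1}{48570} \approx 2.0589 \cdot 10^{-5}$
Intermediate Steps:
$n = -3$ ($n = -2 + \frac{1}{3} \left(-3\right) = -2 - 1 = -3$)
$c{\left(Z,E \right)} = 6 - 4 Z$
$G{\left(s \right)} = -112 + s$ ($G{\left(s \right)} = s - 8 \left(6 - -8\right) = s - 8 \left(6 + 8\right) = s - 112 = -112 + s$)
$\frac{1}{G{\left(17 \left(-2\right) \right)} + 48716} = \frac{1}{\left(-112 + 17 \left(-2\right)\right) + 48716} = \frac{1}{\left(-112 - 34\right) + 48716} = \frac{1}{-146 + 48716} = \frac{1}{48570}$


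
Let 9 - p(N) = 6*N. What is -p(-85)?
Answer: -519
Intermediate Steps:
p(N) = 9 - 6*N
-p(-85) = -(9 - 6*(-85)) = -(9 + 510) = -1*519 = -519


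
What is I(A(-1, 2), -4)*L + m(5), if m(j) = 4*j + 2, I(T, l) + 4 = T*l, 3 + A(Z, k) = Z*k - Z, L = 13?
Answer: 178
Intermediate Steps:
A(Z, k) = -3 - Z + Z*k (A(Z, k) = -3 + (Z*k - Z) = -3 + (-Z + Z*k) = -3 - Z + Z*k)
I(T, l) = -4 + T*l
m(j) = 2 + 4*j
I(A(-1, 2), -4)*L + m(5) = (-4 + (-3 - 1*(-1) - 1*2)*(-4))*13 + (2 + 4*5) = (-4 + (-3 + 1 - 2)*(-4))*13 + (2 + 20) = (-4 - 4*(-4))*13 + 22 = (-4 + 16)*13 + 22 = 12*13 + 22 = 156 + 22 = 178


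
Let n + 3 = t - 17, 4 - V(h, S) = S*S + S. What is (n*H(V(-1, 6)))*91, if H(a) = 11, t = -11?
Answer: -31031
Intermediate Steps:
V(h, S) = 4 - S - S² (V(h, S) = 4 - (S*S + S) = 4 - (S² + S) = 4 - (S + S²) = 4 + (-S - S²) = 4 - S - S²)
n = -31 (n = -3 + (-11 - 17) = -3 - 28 = -31)
(n*H(V(-1, 6)))*91 = -31*11*91 = -341*91 = -31031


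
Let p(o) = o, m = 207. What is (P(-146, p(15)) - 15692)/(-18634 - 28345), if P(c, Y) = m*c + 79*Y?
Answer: 44729/46979 ≈ 0.95211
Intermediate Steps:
P(c, Y) = 79*Y + 207*c (P(c, Y) = 207*c + 79*Y = 79*Y + 207*c)
(P(-146, p(15)) - 15692)/(-18634 - 28345) = ((79*15 + 207*(-146)) - 15692)/(-18634 - 28345) = ((1185 - 30222) - 15692)/(-46979) = (-29037 - 15692)*(-1/46979) = -44729*(-1/46979) = 44729/46979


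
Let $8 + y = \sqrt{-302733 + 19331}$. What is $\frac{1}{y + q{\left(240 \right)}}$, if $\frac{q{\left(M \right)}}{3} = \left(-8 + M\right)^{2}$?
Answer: $\frac{80732}{13035453349} - \frac{i \sqrt{283402}}{26070906698} \approx 6.1933 \cdot 10^{-6} - 2.042 \cdot 10^{-8} i$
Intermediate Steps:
$q{\left(M \right)} = 3 \left(-8 + M\right)^{2}$
$y = -8 + i \sqrt{283402}$ ($y = -8 + \sqrt{-302733 + 19331} = -8 + \sqrt{-283402} = -8 + i \sqrt{283402} \approx -8.0 + 532.36 i$)
$\frac{1}{y + q{\left(240 \right)}} = \frac{1}{\left(-8 + i \sqrt{283402}\right) + 3 \left(-8 + 240\right)^{2}} = \frac{1}{\left(-8 + i \sqrt{283402}\right) + 3 \cdot 232^{2}} = \frac{1}{\left(-8 + i \sqrt{283402}\right) + 3 \cdot 53824} = \frac{1}{\left(-8 + i \sqrt{283402}\right) + 161472} = \frac{1}{161464 + i \sqrt{283402}}$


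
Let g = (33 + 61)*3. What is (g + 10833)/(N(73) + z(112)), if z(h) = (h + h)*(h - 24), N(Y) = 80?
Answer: 11115/19792 ≈ 0.56159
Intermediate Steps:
z(h) = 2*h*(-24 + h) (z(h) = (2*h)*(-24 + h) = 2*h*(-24 + h))
g = 282 (g = 94*3 = 282)
(g + 10833)/(N(73) + z(112)) = (282 + 10833)/(80 + 2*112*(-24 + 112)) = 11115/(80 + 2*112*88) = 11115/(80 + 19712) = 11115/19792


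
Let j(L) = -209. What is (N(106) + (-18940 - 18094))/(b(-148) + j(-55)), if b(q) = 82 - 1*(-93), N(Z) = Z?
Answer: 18464/17 ≈ 1086.1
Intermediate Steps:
b(q) = 175 (b(q) = 82 + 93 = 175)
(N(106) + (-18940 - 18094))/(b(-148) + j(-55)) = (106 + (-18940 - 18094))/(175 - 209) = (106 - 37034)/(-34) = -36928*(-1/34) = 18464/17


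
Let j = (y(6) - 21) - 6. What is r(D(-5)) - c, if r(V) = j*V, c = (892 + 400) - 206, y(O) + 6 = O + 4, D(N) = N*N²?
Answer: 1789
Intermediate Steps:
D(N) = N³
y(O) = -2 + O (y(O) = -6 + (O + 4) = -6 + (4 + O) = -2 + O)
c = 1086 (c = 1292 - 206 = 1086)
j = -23 (j = ((-2 + 6) - 21) - 6 = (4 - 21) - 6 = -17 - 6 = -23)
r(V) = -23*V
r(D(-5)) - c = -23*(-5)³ - 1*1086 = -23*(-125) - 1086 = 2875 - 1086 = 1789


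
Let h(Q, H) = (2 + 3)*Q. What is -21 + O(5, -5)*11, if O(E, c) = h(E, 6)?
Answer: 254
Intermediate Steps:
h(Q, H) = 5*Q
O(E, c) = 5*E
-21 + O(5, -5)*11 = -21 + (5*5)*11 = -21 + 25*11 = -21 + 275 = 254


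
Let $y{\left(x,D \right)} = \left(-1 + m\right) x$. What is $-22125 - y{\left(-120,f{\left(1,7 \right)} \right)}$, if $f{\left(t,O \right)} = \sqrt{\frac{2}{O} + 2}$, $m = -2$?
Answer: $-22485$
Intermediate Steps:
$f{\left(t,O \right)} = \sqrt{2 + \frac{2}{O}}$
$y{\left(x,D \right)} = - 3 x$ ($y{\left(x,D \right)} = \left(-1 - 2\right) x = - 3 x$)
$-22125 - y{\left(-120,f{\left(1,7 \right)} \right)} = -22125 - \left(-3\right) \left(-120\right) = -22125 - 360 = -22485$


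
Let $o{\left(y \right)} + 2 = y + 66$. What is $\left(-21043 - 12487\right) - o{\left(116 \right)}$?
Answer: $-33710$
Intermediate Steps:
$o{\left(y \right)} = 64 + y$ ($o{\left(y \right)} = -2 + \left(y + 66\right) = -2 + \left(66 + y\right) = 64 + y$)
$\left(-21043 - 12487\right) - o{\left(116 \right)} = \left(-21043 - 12487\right) - \left(64 + 116\right) = -33530 - 180 = -33710$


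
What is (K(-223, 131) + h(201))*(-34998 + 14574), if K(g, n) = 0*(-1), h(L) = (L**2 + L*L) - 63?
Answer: -1649013336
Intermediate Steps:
h(L) = -63 + 2*L**2 (h(L) = (L**2 + L**2) - 63 = 2*L**2 - 63 = -63 + 2*L**2)
K(g, n) = 0
(K(-223, 131) + h(201))*(-34998 + 14574) = (0 + (-63 + 2*201**2))*(-34998 + 14574) = (0 + (-63 + 2*40401))*(-20424) = (0 + (-63 + 80802))*(-20424) = (0 + 80739)*(-20424) = 80739*(-20424) = -1649013336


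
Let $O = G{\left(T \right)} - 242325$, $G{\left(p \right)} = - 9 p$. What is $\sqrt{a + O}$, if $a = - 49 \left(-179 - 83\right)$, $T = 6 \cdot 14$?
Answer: $i \sqrt{230243} \approx 479.84 i$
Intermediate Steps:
$T = 84$
$O = -243081$ ($O = \left(-9\right) 84 - 242325 = -756 - 242325 = -243081$)
$a = 12838$ ($a = \left(-49\right) \left(-262\right) = 12838$)
$\sqrt{a + O} = \sqrt{12838 - 243081} = \sqrt{-230243} = i \sqrt{230243}$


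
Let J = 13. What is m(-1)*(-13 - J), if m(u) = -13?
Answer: 338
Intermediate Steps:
m(-1)*(-13 - J) = -13*(-13 - 1*13) = -13*(-13 - 13) = -13*(-26) = 338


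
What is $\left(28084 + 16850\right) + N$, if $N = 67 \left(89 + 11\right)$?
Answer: $51634$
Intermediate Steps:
$N = 6700$ ($N = 67 \cdot 100 = 6700$)
$\left(28084 + 16850\right) + N = \left(28084 + 16850\right) + 6700 = 44934 + 6700 = 51634$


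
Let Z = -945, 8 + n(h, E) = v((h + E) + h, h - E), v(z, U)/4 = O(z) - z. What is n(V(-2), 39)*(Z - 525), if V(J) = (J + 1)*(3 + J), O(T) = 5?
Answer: 199920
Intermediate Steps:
V(J) = (1 + J)*(3 + J)
v(z, U) = 20 - 4*z (v(z, U) = 4*(5 - z) = 20 - 4*z)
n(h, E) = 12 - 8*h - 4*E (n(h, E) = -8 + (20 - 4*((h + E) + h)) = -8 + (20 - 4*((E + h) + h)) = -8 + (20 - 4*(E + 2*h)) = -8 + (20 + (-8*h - 4*E)) = -8 + (20 - 8*h - 4*E) = 12 - 8*h - 4*E)
n(V(-2), 39)*(Z - 525) = (12 - 8*(3 + (-2)**2 + 4*(-2)) - 4*39)*(-945 - 525) = (12 - 8*(3 + 4 - 8) - 156)*(-1470) = (12 - 8*(-1) - 156)*(-1470) = (12 + 8 - 156)*(-1470) = -136*(-1470) = 199920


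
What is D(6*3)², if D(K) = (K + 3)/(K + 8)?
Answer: 441/676 ≈ 0.65237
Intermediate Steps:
D(K) = (3 + K)/(8 + K)
D(6*3)² = ((3 + 6*3)/(8 + 6*3))² = ((3 + 18)/(8 + 18))² = (21/26)² = 441/676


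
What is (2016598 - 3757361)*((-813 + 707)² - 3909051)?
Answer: 6785172132845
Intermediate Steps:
(2016598 - 3757361)*((-813 + 707)² - 3909051) = -1740763*((-106)² - 3909051) = -1740763*(11236 - 3909051) = -1740763*(-3897815) = 6785172132845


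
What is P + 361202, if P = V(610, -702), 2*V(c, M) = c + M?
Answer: 361156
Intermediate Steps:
V(c, M) = M/2 + c/2 (V(c, M) = (c + M)/2 = (M + c)/2 = M/2 + c/2)
P = -46 (P = (½)*(-702) + (½)*610 = -351 + 305 = -46)
P + 361202 = -46 + 361202 = 361156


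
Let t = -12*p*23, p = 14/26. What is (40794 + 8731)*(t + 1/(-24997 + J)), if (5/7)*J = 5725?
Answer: -232125351775/31538 ≈ -7.3602e+6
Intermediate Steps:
J = 8015 (J = (7/5)*5725 = 8015)
p = 7/13 (p = 14*(1/26) = 7/13 ≈ 0.53846)
t = -1932/13 (t = -12*7/13*23 = -84/13*23 = -1932/13 ≈ -148.62)
(40794 + 8731)*(t + 1/(-24997 + J)) = (40794 + 8731)*(-1932/13 + 1/(-24997 + 8015)) = 49525*(-1932/13 + 1/(-16982)) = 49525*(-1932/13 - 1/16982) = 49525*(-32809237/220766) = -232125351775/31538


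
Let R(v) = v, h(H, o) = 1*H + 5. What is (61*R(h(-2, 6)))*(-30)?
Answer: -5490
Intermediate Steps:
h(H, o) = 5 + H (h(H, o) = H + 5 = 5 + H)
(61*R(h(-2, 6)))*(-30) = (61*(5 - 2))*(-30) = (61*3)*(-30) = 183*(-30) = -5490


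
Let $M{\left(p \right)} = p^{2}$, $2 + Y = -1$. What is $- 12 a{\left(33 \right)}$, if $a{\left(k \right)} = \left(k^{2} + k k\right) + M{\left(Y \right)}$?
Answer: $-26244$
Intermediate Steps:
$Y = -3$ ($Y = -2 - 1 = -3$)
$a{\left(k \right)} = 9 + 2 k^{2}$ ($a{\left(k \right)} = \left(k^{2} + k k\right) + \left(-3\right)^{2} = \left(k^{2} + k^{2}\right) + 9 = 2 k^{2} + 9 = 9 + 2 k^{2}$)
$- 12 a{\left(33 \right)} = - 12 \left(9 + 2 \cdot 33^{2}\right) = - 12 \left(9 + 2 \cdot 1089\right) = - 12 \left(9 + 2178\right) = \left(-12\right) 2187 = -26244$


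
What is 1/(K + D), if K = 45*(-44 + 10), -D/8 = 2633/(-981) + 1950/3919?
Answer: -3844539/5814898454 ≈ -0.00066115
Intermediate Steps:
D = 67246216/3844539 (D = -8*(2633/(-981) + 1950/3919) = -8*(2633*(-1/981) + 1950*(1/3919)) = -8*(-2633/981 + 1950/3919) = -8*(-8405777/3844539) = 67246216/3844539 ≈ 17.491)
K = -1530 (K = 45*(-34) = -1530)
1/(K + D) = 1/(-1530 + 67246216/3844539) = 1/(-5814898454/3844539) = -3844539/5814898454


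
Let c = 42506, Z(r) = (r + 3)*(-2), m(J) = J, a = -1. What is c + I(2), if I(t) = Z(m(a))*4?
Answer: 42490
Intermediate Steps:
Z(r) = -6 - 2*r (Z(r) = (3 + r)*(-2) = -6 - 2*r)
I(t) = -16 (I(t) = (-6 - 2*(-1))*4 = (-6 + 2)*4 = -4*4 = -16)
c + I(2) = 42506 - 16 = 42490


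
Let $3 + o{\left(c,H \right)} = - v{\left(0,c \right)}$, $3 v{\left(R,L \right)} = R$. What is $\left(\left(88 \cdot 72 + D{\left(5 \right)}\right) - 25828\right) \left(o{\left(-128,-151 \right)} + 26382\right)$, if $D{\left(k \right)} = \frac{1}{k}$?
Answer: $- \frac{2570870961}{5} \approx -5.1417 \cdot 10^{8}$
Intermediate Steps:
$v{\left(R,L \right)} = \frac{R}{3}$
$o{\left(c,H \right)} = -3$ ($o{\left(c,H \right)} = -3 - \frac{1}{3} \cdot 0 = -3 - 0 = -3 + 0 = -3$)
$\left(\left(88 \cdot 72 + D{\left(5 \right)}\right) - 25828\right) \left(o{\left(-128,-151 \right)} + 26382\right) = \left(\left(88 \cdot 72 + \frac{1}{5}\right) - 25828\right) \left(-3 + 26382\right) = \left(\left(6336 + \frac{1}{5}\right) - 25828\right) 26379 = \left(\frac{31681}{5} - 25828\right) 26379 = \left(- \frac{97459}{5}\right) 26379 = - \frac{2570870961}{5}$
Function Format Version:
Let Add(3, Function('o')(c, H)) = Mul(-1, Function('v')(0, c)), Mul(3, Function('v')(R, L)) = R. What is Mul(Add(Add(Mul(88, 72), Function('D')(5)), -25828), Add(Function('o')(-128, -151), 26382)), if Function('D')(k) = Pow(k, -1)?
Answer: Rational(-2570870961, 5) ≈ -5.1417e+8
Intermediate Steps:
Function('v')(R, L) = Mul(Rational(1, 3), R)
Function('o')(c, H) = -3 (Function('o')(c, H) = Add(-3, Mul(-1, Mul(Rational(1, 3), 0))) = Add(-3, Mul(-1, 0)) = Add(-3, 0) = -3)
Mul(Add(Add(Mul(88, 72), Function('D')(5)), -25828), Add(Function('o')(-128, -151), 26382)) = Mul(Add(Add(Mul(88, 72), Pow(5, -1)), -25828), Add(-3, 26382)) = Mul(Add(Add(6336, Rational(1, 5)), -25828), 26379) = Mul(Add(Rational(31681, 5), -25828), 26379) = Mul(Rational(-97459, 5), 26379) = Rational(-2570870961, 5)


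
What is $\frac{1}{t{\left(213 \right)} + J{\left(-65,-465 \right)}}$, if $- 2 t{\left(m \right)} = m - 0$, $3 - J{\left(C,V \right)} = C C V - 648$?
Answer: $\frac{2}{3930339} \approx 5.0886 \cdot 10^{-7}$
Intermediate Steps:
$J{\left(C,V \right)} = 651 - V C^{2}$ ($J{\left(C,V \right)} = 3 - \left(C C V - 648\right) = 3 - \left(C^{2} V - 648\right) = 3 - \left(V C^{2} - 648\right) = 3 - \left(-648 + V C^{2}\right) = 651 - V C^{2}$)
$t{\left(m \right)} = - \frac{m}{2}$ ($t{\left(m \right)} = - \frac{m - 0}{2} = - \frac{m + 0}{2} = - \frac{m}{2}$)
$\frac{1}{t{\left(213 \right)} + J{\left(-65,-465 \right)}} = \frac{1}{\left(- \frac{1}{2}\right) 213 - \left(-651 - 465 \left(-65\right)^{2}\right)} = \frac{1}{- \frac{213}{2} - \left(-651 - 1964625\right)} = \frac{1}{- \frac{213}{2} + \left(651 + 1964625\right)} = \frac{1}{- \frac{213}{2} + 1965276} = \frac{1}{\frac{3930339}{2}} = \frac{2}{3930339}$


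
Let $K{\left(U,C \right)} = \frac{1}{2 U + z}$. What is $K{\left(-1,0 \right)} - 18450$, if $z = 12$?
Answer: $- \frac{184499}{10} \approx -18450.0$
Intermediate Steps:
$K{\left(U,C \right)} = \frac{1}{12 + 2 U}$ ($K{\left(U,C \right)} = \frac{1}{2 U + 12} = \frac{1}{12 + 2 U}$)
$K{\left(-1,0 \right)} - 18450 = \frac{1}{2 \left(6 - 1\right)} - 18450 = \frac{1}{2 \cdot 5} - 18450 = \frac{1}{2} \cdot \frac{1}{5} - 18450 = \frac{1}{10} - 18450 = - \frac{184499}{10}$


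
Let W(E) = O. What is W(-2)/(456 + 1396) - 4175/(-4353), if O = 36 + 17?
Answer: 7962809/8061756 ≈ 0.98773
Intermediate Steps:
O = 53
W(E) = 53
W(-2)/(456 + 1396) - 4175/(-4353) = 53/(456 + 1396) - 4175/(-4353) = 53/1852 - 4175*(-1/4353) = 53*(1/1852) + 4175/4353 = 53/1852 + 4175/4353 = 7962809/8061756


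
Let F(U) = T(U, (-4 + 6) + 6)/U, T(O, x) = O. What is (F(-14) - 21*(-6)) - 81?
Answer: 46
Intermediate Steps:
F(U) = 1 (F(U) = U/U = 1)
(F(-14) - 21*(-6)) - 81 = (1 - 21*(-6)) - 81 = (1 + 126) - 81 = 127 - 81 = 46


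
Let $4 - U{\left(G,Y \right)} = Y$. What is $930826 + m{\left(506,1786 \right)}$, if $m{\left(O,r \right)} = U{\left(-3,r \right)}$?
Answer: $929044$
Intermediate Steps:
$U{\left(G,Y \right)} = 4 - Y$
$m{\left(O,r \right)} = 4 - r$
$930826 + m{\left(506,1786 \right)} = 930826 + \left(4 - 1786\right) = 930826 - 1782 = 929044$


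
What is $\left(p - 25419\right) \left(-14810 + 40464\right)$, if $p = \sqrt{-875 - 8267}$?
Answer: $-652099026 + 25654 i \sqrt{9142} \approx -6.521 \cdot 10^{8} + 2.4529 \cdot 10^{6} i$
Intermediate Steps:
$p = i \sqrt{9142}$ ($p = \sqrt{-9142} = i \sqrt{9142} \approx 95.614 i$)
$\left(p - 25419\right) \left(-14810 + 40464\right) = \left(i \sqrt{9142} - 25419\right) \left(-14810 + 40464\right) = \left(-25419 + i \sqrt{9142}\right) 25654 = -652099026 + 25654 i \sqrt{9142}$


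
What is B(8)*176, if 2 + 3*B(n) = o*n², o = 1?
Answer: 10912/3 ≈ 3637.3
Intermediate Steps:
B(n) = -⅔ + n²/3 (B(n) = -⅔ + (1*n²)/3 = -⅔ + n²/3)
B(8)*176 = (-⅔ + (⅓)*8²)*176 = (-⅔ + (⅓)*64)*176 = (-⅔ + 64/3)*176 = (62/3)*176 = 10912/3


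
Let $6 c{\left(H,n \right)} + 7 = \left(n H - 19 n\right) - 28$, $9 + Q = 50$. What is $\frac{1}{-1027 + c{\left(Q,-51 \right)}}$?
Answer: $- \frac{6}{7319} \approx -0.00081978$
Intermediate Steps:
$Q = 41$ ($Q = -9 + 50 = 41$)
$c{\left(H,n \right)} = - \frac{35}{6} - \frac{19 n}{6} + \frac{H n}{6}$ ($c{\left(H,n \right)} = - \frac{7}{6} + \frac{\left(n H - 19 n\right) - 28}{6} = - \frac{7}{6} + \frac{\left(H n - 19 n\right) - 28}{6} = - \frac{7}{6} + \frac{\left(- 19 n + H n\right) - 28}{6} = - \frac{7}{6} + \frac{-28 - 19 n + H n}{6} = - \frac{7}{6} - \left(\frac{14}{3} + \frac{19 n}{6} - \frac{H n}{6}\right) = - \frac{35}{6} - \frac{19 n}{6} + \frac{H n}{6}$)
$\frac{1}{-1027 + c{\left(Q,-51 \right)}} = \frac{1}{-1027 - \left(- \frac{467}{3} + \frac{697}{2}\right)} = \frac{1}{-1027 - \frac{1157}{6}} = \frac{1}{- \frac{7319}{6}} = - \frac{6}{7319}$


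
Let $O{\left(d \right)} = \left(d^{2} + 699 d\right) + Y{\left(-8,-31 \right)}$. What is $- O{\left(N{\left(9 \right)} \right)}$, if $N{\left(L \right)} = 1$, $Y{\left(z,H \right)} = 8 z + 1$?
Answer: $-637$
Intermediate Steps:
$Y{\left(z,H \right)} = 1 + 8 z$
$O{\left(d \right)} = -63 + d^{2} + 699 d$ ($O{\left(d \right)} = \left(d^{2} + 699 d\right) + \left(1 + 8 \left(-8\right)\right) = \left(d^{2} + 699 d\right) + \left(1 - 64\right) = \left(d^{2} + 699 d\right) - 63 = -63 + d^{2} + 699 d$)
$- O{\left(N{\left(9 \right)} \right)} = - (-63 + 1^{2} + 699 \cdot 1) = - (-63 + 1 + 699) = \left(-1\right) 637 = -637$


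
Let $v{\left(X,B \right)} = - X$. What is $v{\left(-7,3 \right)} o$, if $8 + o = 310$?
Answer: $2114$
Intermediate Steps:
$o = 302$ ($o = -8 + 310 = 302$)
$v{\left(-7,3 \right)} o = \left(-1\right) \left(-7\right) 302 = 7 \cdot 302 = 2114$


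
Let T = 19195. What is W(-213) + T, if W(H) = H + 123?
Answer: 19105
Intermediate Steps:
W(H) = 123 + H
W(-213) + T = (123 - 213) + 19195 = -90 + 19195 = 19105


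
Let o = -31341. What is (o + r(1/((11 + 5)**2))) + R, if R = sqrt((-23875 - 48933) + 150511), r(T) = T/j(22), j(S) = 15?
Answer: -120349439/3840 + sqrt(77703) ≈ -31062.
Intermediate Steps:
r(T) = T/15
R = sqrt(77703) (R = sqrt(-72808 + 150511) = sqrt(77703) ≈ 278.75)
(o + r(1/((11 + 5)**2))) + R = (-31341 + 1/(15*((11 + 5)**2))) + sqrt(77703) = (-31341 + 1/(15*(16**2))) + sqrt(77703) = (-31341 + (1/15)/256) + sqrt(77703) = (-31341 + (1/15)*(1/256)) + sqrt(77703) = (-31341 + 1/3840) + sqrt(77703) = -120349439/3840 + sqrt(77703)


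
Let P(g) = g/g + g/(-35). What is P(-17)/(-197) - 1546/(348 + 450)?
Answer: -764369/393015 ≈ -1.9449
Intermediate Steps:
P(g) = 1 - g/35 (P(g) = 1 + g*(-1/35) = 1 - g/35)
P(-17)/(-197) - 1546/(348 + 450) = (1 - 1/35*(-17))/(-197) - 1546/(348 + 450) = (1 + 17/35)*(-1/197) - 1546/798 = (52/35)*(-1/197) - 1546*1/798 = -52/6895 - 773/399 = -764369/393015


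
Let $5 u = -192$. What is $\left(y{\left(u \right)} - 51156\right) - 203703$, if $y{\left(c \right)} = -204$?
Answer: $-255063$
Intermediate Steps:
$u = - \frac{192}{5}$ ($u = \frac{1}{5} \left(-192\right) = - \frac{192}{5} \approx -38.4$)
$\left(y{\left(u \right)} - 51156\right) - 203703 = \left(-204 - 51156\right) - 203703 = -51360 - 203703 = -255063$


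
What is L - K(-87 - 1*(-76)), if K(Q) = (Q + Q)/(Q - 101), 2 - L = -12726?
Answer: 712757/56 ≈ 12728.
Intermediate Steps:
L = 12728 (L = 2 - 1*(-12726) = 2 + 12726 = 12728)
K(Q) = 2*Q/(-101 + Q) (K(Q) = (2*Q)/(-101 + Q) = 2*Q/(-101 + Q))
L - K(-87 - 1*(-76)) = 12728 - 2*(-87 - 1*(-76))/(-101 + (-87 - 1*(-76))) = 12728 - 2*(-87 + 76)/(-101 + (-87 + 76)) = 12728 - 2*(-11)/(-101 - 11) = 12728 - 2*(-11)/(-112) = 12728 - 2*(-11)*(-1)/112 = 12728 - 1*11/56 = 12728 - 11/56 = 712757/56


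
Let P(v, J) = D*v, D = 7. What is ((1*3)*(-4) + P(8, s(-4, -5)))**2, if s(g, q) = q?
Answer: 1936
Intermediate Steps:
P(v, J) = 7*v
((1*3)*(-4) + P(8, s(-4, -5)))**2 = ((1*3)*(-4) + 7*8)**2 = (3*(-4) + 56)**2 = (-12 + 56)**2 = 44**2 = 1936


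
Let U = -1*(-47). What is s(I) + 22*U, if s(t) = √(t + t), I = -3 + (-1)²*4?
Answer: 1034 + √2 ≈ 1035.4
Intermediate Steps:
I = 1 (I = -3 + 1*4 = -3 + 4 = 1)
s(t) = √2*√t (s(t) = √(2*t) = √2*√t)
U = 47
s(I) + 22*U = √2*√1 + 22*47 = √2*1 + 1034 = √2 + 1034 = 1034 + √2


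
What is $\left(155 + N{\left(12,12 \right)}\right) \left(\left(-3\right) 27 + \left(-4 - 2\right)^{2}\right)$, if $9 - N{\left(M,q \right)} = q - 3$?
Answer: $-6975$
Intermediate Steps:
$N{\left(M,q \right)} = 12 - q$ ($N{\left(M,q \right)} = 9 - \left(q - 3\right) = 9 - \left(-3 + q\right) = 12 - q$)
$\left(155 + N{\left(12,12 \right)}\right) \left(\left(-3\right) 27 + \left(-4 - 2\right)^{2}\right) = \left(155 + \left(12 - 12\right)\right) \left(\left(-3\right) 27 + \left(-4 - 2\right)^{2}\right) = \left(155 + \left(12 - 12\right)\right) \left(-81 + \left(-6\right)^{2}\right) = \left(155 + 0\right) \left(-81 + 36\right) = 155 \left(-45\right) = -6975$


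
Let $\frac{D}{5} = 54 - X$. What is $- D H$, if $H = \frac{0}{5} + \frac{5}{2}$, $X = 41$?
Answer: $- \frac{325}{2} \approx -162.5$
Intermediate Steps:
$H = \frac{5}{2}$ ($H = 0 \cdot \frac{1}{5} + 5 \cdot \frac{1}{2} = 0 + \frac{5}{2} = \frac{5}{2} \approx 2.5$)
$D = 65$ ($D = 5 \left(54 - 41\right) = 5 \cdot 13 = 65$)
$- D H = - \frac{65 \cdot 5}{2} = \left(-1\right) \frac{325}{2} = - \frac{325}{2}$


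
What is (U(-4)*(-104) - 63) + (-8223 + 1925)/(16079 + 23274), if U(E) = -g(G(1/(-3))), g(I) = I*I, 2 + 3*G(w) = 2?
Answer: -2485537/39353 ≈ -63.160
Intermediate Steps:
G(w) = 0 (G(w) = -⅔ + (⅓)*2 = -⅔ + ⅔ = 0)
g(I) = I²
U(E) = 0 (U(E) = -1*0² = -1*0 = 0)
(U(-4)*(-104) - 63) + (-8223 + 1925)/(16079 + 23274) = (0*(-104) - 63) + (-8223 + 1925)/(16079 + 23274) = (0 - 63) - 6298/39353 = -63 - 6298*1/39353 = -63 - 6298/39353 = -2485537/39353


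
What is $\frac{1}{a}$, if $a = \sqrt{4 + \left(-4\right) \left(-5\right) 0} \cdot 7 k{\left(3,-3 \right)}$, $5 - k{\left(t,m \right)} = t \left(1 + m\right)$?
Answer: $\frac{1}{154} \approx 0.0064935$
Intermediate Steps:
$k{\left(t,m \right)} = 5 - t \left(1 + m\right)$
$a = 154$ ($a = \sqrt{4 + \left(-4\right) \left(-5\right) 0} \cdot 7 \left(5 - 3 - \left(-3\right) 3\right) = \sqrt{4 + 20 \cdot 0} \cdot 7 \left(5 - 3 + 9\right) = \sqrt{4 + 0} \cdot 7 \cdot 11 = \sqrt{4} \cdot 7 \cdot 11 = 2 \cdot 7 \cdot 11 = 14 \cdot 11 = 154$)
$\frac{1}{a} = \frac{1}{154}$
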